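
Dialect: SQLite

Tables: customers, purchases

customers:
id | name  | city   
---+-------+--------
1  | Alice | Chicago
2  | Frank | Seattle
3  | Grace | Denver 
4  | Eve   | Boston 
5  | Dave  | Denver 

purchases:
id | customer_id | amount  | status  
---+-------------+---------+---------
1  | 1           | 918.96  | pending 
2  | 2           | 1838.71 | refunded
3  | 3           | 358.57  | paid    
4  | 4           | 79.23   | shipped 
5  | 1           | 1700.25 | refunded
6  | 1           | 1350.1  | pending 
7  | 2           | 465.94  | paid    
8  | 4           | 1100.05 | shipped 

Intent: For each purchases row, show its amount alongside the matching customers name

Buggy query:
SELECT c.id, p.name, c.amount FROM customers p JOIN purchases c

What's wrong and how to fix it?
Bug: JOIN with no ON clause produces a cartesian product; every purchases row pairs with every customers row

Fix: Add ON c.customer_id = p.id to the JOIN

Corrected query:
SELECT c.id, p.name, c.amount FROM customers p JOIN purchases c ON c.customer_id = p.id

Result:
id | name  | amount 
---+-------+--------
1  | Alice | 918.96 
2  | Frank | 1838.71
3  | Grace | 358.57 
4  | Eve   | 79.23  
5  | Alice | 1700.25
6  | Alice | 1350.1 
7  | Frank | 465.94 
8  | Eve   | 1100.05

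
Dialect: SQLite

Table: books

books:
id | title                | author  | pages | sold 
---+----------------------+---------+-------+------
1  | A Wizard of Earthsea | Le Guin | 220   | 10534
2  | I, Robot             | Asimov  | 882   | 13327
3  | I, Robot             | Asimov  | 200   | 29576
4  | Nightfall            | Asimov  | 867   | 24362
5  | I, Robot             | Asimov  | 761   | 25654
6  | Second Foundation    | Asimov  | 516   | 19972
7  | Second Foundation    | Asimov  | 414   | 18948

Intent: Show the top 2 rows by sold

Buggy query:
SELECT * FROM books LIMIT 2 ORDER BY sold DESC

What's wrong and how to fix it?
Bug: ORDER BY cannot follow LIMIT; LIMIT is the final clause

Fix: Sort with ORDER BY, then apply LIMIT

Corrected query:
SELECT * FROM books ORDER BY sold DESC LIMIT 2

Result:
id | title    | author | pages | sold 
---+----------+--------+-------+------
3  | I, Robot | Asimov | 200   | 29576
5  | I, Robot | Asimov | 761   | 25654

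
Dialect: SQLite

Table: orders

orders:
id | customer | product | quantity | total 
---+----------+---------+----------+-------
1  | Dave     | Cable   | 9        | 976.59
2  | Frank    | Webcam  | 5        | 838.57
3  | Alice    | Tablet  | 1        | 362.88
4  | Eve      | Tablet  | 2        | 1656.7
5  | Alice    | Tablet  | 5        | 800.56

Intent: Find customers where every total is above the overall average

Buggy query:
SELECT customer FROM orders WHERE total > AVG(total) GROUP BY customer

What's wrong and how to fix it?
Bug: AVG() is an aggregate; it can't sit directly in WHERE

Fix: Use a subquery for AVG and a HAVING MIN(...) filter so the condition holds for every row in the group

Corrected query:
SELECT customer FROM orders GROUP BY customer HAVING MIN(total) > (SELECT AVG(total) FROM orders)

Result:
customer
--------
Dave    
Eve     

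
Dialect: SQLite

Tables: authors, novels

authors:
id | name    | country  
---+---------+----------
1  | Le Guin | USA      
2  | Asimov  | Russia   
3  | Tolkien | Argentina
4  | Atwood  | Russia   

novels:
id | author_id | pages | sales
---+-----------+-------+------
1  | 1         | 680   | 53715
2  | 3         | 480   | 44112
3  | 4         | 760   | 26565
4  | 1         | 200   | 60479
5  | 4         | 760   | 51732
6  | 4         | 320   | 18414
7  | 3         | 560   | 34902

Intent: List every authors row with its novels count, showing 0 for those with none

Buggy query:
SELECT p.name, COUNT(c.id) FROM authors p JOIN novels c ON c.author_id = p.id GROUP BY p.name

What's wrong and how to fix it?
Bug: An inner join excludes parents with zero children

Fix: Use LEFT JOIN so parents without children still appear (COUNT(c.id) gives 0)

Corrected query:
SELECT p.name, COUNT(c.id) FROM authors p LEFT JOIN novels c ON c.author_id = p.id GROUP BY p.name

Result:
name    | COUNT(c.id)
--------+------------
Asimov  | 0          
Atwood  | 3          
Le Guin | 2          
Tolkien | 2          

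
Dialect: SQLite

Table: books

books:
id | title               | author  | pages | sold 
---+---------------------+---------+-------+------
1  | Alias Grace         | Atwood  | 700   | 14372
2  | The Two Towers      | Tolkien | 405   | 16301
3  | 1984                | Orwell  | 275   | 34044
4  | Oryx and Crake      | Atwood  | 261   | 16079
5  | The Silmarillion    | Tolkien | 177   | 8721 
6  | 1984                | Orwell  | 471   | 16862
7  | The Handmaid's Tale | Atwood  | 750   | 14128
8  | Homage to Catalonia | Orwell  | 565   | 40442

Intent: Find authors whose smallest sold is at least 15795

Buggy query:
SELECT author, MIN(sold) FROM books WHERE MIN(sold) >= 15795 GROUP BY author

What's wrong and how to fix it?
Bug: MIN() in WHERE is a misuse of aggregate

Fix: Use HAVING for the per-group MIN condition

Corrected query:
SELECT author, MIN(sold) FROM books GROUP BY author HAVING MIN(sold) >= 15795

Result:
author | MIN(sold)
-------+----------
Orwell | 16862    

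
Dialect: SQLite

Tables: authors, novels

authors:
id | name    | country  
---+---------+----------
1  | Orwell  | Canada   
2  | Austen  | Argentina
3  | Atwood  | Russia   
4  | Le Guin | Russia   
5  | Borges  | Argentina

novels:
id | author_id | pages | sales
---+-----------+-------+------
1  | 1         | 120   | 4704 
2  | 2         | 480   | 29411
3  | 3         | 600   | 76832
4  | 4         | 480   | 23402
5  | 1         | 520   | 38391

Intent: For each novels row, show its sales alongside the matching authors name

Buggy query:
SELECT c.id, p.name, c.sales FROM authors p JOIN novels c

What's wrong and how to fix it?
Bug: Missing join condition: each novels row is matched to all authors rows instead of just its own

Fix: Specify the join condition linking the foreign key to the parent id

Corrected query:
SELECT c.id, p.name, c.sales FROM authors p JOIN novels c ON c.author_id = p.id

Result:
id | name    | sales
---+---------+------
1  | Orwell  | 4704 
2  | Austen  | 29411
3  | Atwood  | 76832
4  | Le Guin | 23402
5  | Orwell  | 38391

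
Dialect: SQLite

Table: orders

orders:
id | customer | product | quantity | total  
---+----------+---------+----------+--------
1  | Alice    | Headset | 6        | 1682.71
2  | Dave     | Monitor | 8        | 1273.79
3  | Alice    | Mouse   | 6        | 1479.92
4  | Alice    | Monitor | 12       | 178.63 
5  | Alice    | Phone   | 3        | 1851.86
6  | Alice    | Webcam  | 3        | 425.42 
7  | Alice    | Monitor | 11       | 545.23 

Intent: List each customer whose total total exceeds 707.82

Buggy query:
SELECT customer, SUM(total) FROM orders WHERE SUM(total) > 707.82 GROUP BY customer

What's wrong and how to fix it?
Bug: SUM(total) is an aggregate, but WHERE filters rows before aggregation

Fix: Use HAVING (which filters groups after aggregation) instead of WHERE

Corrected query:
SELECT customer, SUM(total) FROM orders GROUP BY customer HAVING SUM(total) > 707.82

Result:
customer | SUM(total)
---------+-----------
Alice    | 6163.77   
Dave     | 1273.79   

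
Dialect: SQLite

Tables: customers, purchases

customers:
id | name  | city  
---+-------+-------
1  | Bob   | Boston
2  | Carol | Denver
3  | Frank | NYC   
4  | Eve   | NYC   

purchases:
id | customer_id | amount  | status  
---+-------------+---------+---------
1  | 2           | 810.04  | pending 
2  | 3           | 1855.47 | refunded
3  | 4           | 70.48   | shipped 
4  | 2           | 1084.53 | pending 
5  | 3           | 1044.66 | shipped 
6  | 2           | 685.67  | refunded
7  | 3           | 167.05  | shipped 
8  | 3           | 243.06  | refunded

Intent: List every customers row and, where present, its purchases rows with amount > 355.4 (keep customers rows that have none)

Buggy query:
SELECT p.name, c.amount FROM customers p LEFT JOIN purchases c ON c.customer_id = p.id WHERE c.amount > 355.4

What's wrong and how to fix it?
Bug: A WHERE condition on the right-hand table after LEFT JOIN drops unmatched parents

Fix: Put 'c.amount > 355.4' in the JOIN's ON clause instead of WHERE

Corrected query:
SELECT p.name, c.amount FROM customers p LEFT JOIN purchases c ON c.customer_id = p.id AND c.amount > 355.4

Result:
name  | amount 
------+--------
Bob   | NULL   
Carol | 685.67 
Carol | 810.04 
Carol | 1084.53
Frank | 1044.66
Frank | 1855.47
Eve   | NULL   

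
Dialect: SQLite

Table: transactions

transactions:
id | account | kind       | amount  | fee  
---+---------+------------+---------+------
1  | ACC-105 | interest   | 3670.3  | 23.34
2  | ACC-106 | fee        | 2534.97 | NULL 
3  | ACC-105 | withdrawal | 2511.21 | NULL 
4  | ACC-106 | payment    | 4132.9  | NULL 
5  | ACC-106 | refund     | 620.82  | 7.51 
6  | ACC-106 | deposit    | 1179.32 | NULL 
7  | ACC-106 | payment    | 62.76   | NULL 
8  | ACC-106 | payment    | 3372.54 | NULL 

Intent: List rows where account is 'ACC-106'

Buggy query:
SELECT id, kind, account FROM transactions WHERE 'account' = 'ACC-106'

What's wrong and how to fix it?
Bug: 'account' in single quotes is a string literal, not the column; the comparison is literal-vs-literal and never true

Fix: Reference the column as account without single quotes

Corrected query:
SELECT id, kind, account FROM transactions WHERE account = 'ACC-106'

Result:
id | kind    | account
---+---------+--------
2  | fee     | ACC-106
4  | payment | ACC-106
5  | refund  | ACC-106
6  | deposit | ACC-106
7  | payment | ACC-106
8  | payment | ACC-106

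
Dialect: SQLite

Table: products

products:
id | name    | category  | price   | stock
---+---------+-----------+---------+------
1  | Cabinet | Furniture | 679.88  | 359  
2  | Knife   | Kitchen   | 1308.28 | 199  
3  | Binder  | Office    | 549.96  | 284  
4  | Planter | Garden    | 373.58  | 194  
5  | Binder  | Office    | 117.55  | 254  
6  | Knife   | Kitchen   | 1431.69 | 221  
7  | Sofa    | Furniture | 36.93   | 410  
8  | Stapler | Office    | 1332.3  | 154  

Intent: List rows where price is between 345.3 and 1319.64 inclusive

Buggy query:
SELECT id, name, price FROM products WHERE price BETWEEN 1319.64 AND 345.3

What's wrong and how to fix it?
Bug: The bounds are reversed; BETWEEN a AND b requires a <= b to match anything

Fix: Write BETWEEN 345.3 AND 1319.64

Corrected query:
SELECT id, name, price FROM products WHERE price BETWEEN 345.3 AND 1319.64

Result:
id | name    | price  
---+---------+--------
1  | Cabinet | 679.88 
2  | Knife   | 1308.28
3  | Binder  | 549.96 
4  | Planter | 373.58 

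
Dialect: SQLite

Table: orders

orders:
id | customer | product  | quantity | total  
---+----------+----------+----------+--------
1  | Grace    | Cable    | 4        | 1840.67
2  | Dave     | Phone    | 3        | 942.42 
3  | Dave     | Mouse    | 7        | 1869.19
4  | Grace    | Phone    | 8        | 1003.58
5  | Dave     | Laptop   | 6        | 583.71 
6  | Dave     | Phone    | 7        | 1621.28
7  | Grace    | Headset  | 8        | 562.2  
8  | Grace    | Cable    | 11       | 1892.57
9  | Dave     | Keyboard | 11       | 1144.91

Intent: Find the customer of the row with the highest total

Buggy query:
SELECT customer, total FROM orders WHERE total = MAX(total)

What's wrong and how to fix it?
Bug: MAX(total) is an aggregate and cannot be used directly in WHERE

Fix: Use a subquery: WHERE total = (SELECT MAX(total) FROM orders)

Corrected query:
SELECT customer, total FROM orders WHERE total = (SELECT MAX(total) FROM orders)

Result:
customer | total  
---------+--------
Grace    | 1892.57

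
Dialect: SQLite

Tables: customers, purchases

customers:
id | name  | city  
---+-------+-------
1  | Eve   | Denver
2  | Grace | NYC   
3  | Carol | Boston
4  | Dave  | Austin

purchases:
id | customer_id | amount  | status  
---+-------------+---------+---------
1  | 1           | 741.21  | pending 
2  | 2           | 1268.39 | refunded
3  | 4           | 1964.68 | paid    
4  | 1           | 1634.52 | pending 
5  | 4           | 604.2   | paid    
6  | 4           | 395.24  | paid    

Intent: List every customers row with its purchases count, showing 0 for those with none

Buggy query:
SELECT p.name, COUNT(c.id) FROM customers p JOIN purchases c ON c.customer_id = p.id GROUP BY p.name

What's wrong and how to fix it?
Bug: INNER JOIN drops customers rows that have no matching purchases rows

Fix: Use LEFT JOIN so parents without children still appear (COUNT(c.id) gives 0)

Corrected query:
SELECT p.name, COUNT(c.id) FROM customers p LEFT JOIN purchases c ON c.customer_id = p.id GROUP BY p.name

Result:
name  | COUNT(c.id)
------+------------
Carol | 0          
Dave  | 3          
Eve   | 2          
Grace | 1          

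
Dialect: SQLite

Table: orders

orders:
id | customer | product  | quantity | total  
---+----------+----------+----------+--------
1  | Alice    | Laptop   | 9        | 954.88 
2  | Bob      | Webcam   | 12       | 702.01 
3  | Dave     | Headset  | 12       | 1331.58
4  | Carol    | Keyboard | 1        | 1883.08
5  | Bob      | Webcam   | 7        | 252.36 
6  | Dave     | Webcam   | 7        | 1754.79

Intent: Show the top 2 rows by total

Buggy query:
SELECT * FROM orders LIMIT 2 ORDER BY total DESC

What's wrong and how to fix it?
Bug: LIMIT must come after ORDER BY

Fix: Sort with ORDER BY, then apply LIMIT

Corrected query:
SELECT * FROM orders ORDER BY total DESC LIMIT 2

Result:
id | customer | product  | quantity | total  
---+----------+----------+----------+--------
4  | Carol    | Keyboard | 1        | 1883.08
6  | Dave     | Webcam   | 7        | 1754.79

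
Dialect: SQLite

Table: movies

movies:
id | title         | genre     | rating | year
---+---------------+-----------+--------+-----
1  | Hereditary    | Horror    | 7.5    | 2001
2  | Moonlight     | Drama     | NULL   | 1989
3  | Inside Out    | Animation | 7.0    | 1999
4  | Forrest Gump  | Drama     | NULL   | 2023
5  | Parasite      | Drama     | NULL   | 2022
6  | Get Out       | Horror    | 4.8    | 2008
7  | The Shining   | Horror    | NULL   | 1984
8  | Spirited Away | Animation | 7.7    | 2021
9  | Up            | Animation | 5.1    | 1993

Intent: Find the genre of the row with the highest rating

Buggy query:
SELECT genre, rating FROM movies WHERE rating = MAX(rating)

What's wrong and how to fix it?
Bug: MAX(rating) is an aggregate and cannot be used directly in WHERE

Fix: Wrap MAX in a scalar subquery so WHERE compares against a single value

Corrected query:
SELECT genre, rating FROM movies WHERE rating = (SELECT MAX(rating) FROM movies)

Result:
genre     | rating
----------+-------
Animation | 7.7   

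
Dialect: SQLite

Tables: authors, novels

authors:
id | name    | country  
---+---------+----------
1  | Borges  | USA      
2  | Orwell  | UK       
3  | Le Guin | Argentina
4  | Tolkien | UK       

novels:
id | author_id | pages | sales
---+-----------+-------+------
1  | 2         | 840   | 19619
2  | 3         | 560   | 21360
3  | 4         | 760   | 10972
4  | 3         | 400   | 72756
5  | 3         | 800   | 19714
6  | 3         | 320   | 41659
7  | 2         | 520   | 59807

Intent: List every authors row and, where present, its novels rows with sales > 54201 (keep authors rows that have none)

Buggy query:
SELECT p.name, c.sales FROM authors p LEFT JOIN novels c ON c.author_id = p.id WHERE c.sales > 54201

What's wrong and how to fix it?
Bug: A WHERE condition on the right-hand table after LEFT JOIN drops unmatched parents

Fix: Put 'c.sales > 54201' in the JOIN's ON clause instead of WHERE

Corrected query:
SELECT p.name, c.sales FROM authors p LEFT JOIN novels c ON c.author_id = p.id AND c.sales > 54201

Result:
name    | sales
--------+------
Borges  | NULL 
Orwell  | 59807
Le Guin | 72756
Tolkien | NULL 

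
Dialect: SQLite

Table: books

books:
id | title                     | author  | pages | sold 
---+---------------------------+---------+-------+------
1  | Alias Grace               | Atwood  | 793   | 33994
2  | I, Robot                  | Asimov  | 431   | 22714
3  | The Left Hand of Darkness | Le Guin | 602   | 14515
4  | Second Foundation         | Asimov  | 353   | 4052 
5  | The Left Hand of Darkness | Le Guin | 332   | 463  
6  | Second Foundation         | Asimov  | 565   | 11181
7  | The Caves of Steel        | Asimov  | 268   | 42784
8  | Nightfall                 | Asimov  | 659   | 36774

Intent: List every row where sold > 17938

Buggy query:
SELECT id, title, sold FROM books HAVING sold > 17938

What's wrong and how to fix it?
Bug: HAVING filters the output of aggregation, but this query has no GROUP BY and no aggregate functions, so SQLite rejects it (HAVING clause on a non-aggregate query); the condition here is per row

Fix: Use WHERE for row-level filtering

Corrected query:
SELECT id, title, sold FROM books WHERE sold > 17938

Result:
id | title              | sold 
---+--------------------+------
1  | Alias Grace        | 33994
2  | I, Robot           | 22714
7  | The Caves of Steel | 42784
8  | Nightfall          | 36774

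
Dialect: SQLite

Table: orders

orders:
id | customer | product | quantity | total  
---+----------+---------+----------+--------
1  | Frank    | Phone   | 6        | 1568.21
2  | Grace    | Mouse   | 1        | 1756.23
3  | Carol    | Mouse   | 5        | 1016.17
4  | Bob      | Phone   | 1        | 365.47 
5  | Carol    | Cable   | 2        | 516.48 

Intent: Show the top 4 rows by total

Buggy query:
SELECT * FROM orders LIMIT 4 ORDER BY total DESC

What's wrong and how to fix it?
Bug: LIMIT must come after ORDER BY

Fix: Swap the clauses: ORDER BY first, then LIMIT

Corrected query:
SELECT * FROM orders ORDER BY total DESC LIMIT 4

Result:
id | customer | product | quantity | total  
---+----------+---------+----------+--------
2  | Grace    | Mouse   | 1        | 1756.23
1  | Frank    | Phone   | 6        | 1568.21
3  | Carol    | Mouse   | 5        | 1016.17
5  | Carol    | Cable   | 2        | 516.48 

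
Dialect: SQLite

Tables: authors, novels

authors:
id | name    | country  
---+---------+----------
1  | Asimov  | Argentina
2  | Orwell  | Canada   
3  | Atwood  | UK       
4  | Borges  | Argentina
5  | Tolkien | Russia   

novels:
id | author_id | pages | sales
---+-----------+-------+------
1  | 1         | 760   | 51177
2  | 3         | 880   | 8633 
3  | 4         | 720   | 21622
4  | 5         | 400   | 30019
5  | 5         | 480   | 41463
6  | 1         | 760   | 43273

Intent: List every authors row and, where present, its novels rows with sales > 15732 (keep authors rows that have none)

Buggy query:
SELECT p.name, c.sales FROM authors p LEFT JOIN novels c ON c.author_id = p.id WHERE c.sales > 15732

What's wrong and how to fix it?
Bug: Filtering c.sales in WHERE discards the NULL rows produced by LEFT JOIN, turning it into an inner join

Fix: Move the right-table condition into the ON clause so unmatched parents are kept

Corrected query:
SELECT p.name, c.sales FROM authors p LEFT JOIN novels c ON c.author_id = p.id AND c.sales > 15732

Result:
name    | sales
--------+------
Asimov  | 43273
Asimov  | 51177
Orwell  | NULL 
Atwood  | NULL 
Borges  | 21622
Tolkien | 30019
Tolkien | 41463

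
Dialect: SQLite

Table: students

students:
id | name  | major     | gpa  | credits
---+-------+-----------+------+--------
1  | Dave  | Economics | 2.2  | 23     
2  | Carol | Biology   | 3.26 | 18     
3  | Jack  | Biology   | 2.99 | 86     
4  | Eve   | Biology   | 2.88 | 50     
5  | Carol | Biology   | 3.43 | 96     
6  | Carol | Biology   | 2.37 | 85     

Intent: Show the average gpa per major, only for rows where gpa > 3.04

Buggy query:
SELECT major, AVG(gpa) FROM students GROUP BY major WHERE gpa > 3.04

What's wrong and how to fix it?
Bug: WHERE cannot follow GROUP BY

Fix: Move the WHERE clause before GROUP BY

Corrected query:
SELECT major, AVG(gpa) FROM students WHERE gpa > 3.04 GROUP BY major

Result:
major   | AVG(gpa)
--------+---------
Biology | 3.345   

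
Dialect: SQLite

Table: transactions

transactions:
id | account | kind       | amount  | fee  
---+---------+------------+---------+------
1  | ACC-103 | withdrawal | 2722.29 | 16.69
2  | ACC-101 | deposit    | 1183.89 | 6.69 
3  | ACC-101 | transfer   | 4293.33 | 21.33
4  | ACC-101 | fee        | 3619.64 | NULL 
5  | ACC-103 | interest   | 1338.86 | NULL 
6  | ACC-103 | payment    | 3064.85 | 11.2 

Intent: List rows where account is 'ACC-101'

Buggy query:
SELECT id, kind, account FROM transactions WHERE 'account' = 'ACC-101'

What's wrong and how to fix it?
Bug: 'account' in single quotes is a string literal, not the column; the comparison is literal-vs-literal and never true

Fix: Reference the column as account without single quotes

Corrected query:
SELECT id, kind, account FROM transactions WHERE account = 'ACC-101'

Result:
id | kind     | account
---+----------+--------
2  | deposit  | ACC-101
3  | transfer | ACC-101
4  | fee      | ACC-101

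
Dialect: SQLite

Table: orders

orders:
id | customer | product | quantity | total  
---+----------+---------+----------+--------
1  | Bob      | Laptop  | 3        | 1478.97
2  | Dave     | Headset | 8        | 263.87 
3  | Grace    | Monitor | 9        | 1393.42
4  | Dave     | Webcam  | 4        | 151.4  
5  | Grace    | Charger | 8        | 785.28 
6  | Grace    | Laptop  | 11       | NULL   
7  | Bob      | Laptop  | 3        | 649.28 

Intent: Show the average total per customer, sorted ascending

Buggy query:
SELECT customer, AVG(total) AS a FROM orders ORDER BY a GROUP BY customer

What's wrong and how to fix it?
Bug: GROUP BY must precede ORDER BY

Fix: Move ORDER BY to the end, after GROUP BY

Corrected query:
SELECT customer, AVG(total) AS a FROM orders GROUP BY customer ORDER BY a

Result:
customer | a       
---------+---------
Dave     | 207.635 
Bob      | 1064.125
Grace    | 1089.35 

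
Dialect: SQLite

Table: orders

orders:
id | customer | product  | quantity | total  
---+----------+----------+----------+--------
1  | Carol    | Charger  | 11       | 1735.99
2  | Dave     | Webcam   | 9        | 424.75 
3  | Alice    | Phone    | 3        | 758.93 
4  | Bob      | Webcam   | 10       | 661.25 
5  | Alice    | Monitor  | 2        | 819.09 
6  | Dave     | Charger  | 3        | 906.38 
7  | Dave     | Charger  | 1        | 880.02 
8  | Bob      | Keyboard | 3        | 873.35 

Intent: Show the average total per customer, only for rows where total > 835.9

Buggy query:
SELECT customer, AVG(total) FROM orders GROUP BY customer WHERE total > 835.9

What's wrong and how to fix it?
Bug: WHERE cannot follow GROUP BY

Fix: Place WHERE between FROM and GROUP BY

Corrected query:
SELECT customer, AVG(total) FROM orders WHERE total > 835.9 GROUP BY customer

Result:
customer | AVG(total)
---------+-----------
Bob      | 873.35    
Carol    | 1735.99   
Dave     | 893.2     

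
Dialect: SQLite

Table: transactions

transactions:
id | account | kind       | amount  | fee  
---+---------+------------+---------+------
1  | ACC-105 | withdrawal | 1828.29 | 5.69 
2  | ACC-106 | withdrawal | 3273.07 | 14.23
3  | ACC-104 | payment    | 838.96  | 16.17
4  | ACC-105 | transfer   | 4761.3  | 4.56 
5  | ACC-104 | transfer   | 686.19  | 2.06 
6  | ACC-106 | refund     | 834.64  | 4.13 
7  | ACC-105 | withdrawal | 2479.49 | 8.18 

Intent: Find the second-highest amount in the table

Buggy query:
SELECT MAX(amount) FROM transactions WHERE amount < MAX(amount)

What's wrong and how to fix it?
Bug: MAX(amount) on the right of the comparison is an aggregate-in-WHERE error

Fix: Put the inner MAX in a scalar subquery

Corrected query:
SELECT MAX(amount) FROM transactions WHERE amount < (SELECT MAX(amount) FROM transactions)

Result:
MAX(amount)
-----------
3273.07    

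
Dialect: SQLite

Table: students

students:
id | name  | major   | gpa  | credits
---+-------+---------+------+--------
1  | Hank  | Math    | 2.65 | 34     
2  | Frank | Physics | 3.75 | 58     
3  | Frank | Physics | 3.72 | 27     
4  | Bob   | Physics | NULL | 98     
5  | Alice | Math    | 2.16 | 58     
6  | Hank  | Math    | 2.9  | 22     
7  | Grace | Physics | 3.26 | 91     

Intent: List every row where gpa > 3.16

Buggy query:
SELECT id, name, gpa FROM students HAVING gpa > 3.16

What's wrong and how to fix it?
Bug: HAVING filters the output of aggregation, but this query has no GROUP BY and no aggregate functions, so SQLite rejects it (HAVING clause on a non-aggregate query); the condition here is per row

Fix: Use WHERE for row-level filtering

Corrected query:
SELECT id, name, gpa FROM students WHERE gpa > 3.16

Result:
id | name  | gpa 
---+-------+-----
2  | Frank | 3.75
3  | Frank | 3.72
7  | Grace | 3.26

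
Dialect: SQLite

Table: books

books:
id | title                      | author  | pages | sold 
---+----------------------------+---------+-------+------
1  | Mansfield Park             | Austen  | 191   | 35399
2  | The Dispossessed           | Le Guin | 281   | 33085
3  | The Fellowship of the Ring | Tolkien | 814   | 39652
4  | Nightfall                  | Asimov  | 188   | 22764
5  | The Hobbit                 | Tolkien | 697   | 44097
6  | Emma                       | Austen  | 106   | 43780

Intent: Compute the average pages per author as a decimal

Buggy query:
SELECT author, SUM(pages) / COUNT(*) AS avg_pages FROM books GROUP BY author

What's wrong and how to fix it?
Bug: Both operands are integers, so '/' performs integer division and truncates

Fix: Multiply by 1.0 (or CAST to REAL) to force floating-point division

Corrected query:
SELECT author, SUM(pages) * 1.0 / COUNT(*) AS avg_pages FROM books GROUP BY author

Result:
author  | avg_pages
--------+----------
Asimov  | 188      
Austen  | 148.5    
Le Guin | 281      
Tolkien | 755.5    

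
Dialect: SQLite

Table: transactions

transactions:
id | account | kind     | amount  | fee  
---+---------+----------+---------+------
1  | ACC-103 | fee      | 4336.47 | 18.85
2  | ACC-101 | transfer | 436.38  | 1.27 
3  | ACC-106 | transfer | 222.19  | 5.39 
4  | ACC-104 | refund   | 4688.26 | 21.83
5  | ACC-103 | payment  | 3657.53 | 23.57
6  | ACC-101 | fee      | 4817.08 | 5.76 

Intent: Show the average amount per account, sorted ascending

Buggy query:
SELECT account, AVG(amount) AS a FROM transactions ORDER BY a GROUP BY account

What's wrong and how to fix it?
Bug: ORDER BY appears before GROUP BY; SQL clause order requires GROUP BY first

Fix: Move ORDER BY to the end, after GROUP BY

Corrected query:
SELECT account, AVG(amount) AS a FROM transactions GROUP BY account ORDER BY a

Result:
account | a      
--------+--------
ACC-106 | 222.19 
ACC-101 | 2626.73
ACC-103 | 3997   
ACC-104 | 4688.26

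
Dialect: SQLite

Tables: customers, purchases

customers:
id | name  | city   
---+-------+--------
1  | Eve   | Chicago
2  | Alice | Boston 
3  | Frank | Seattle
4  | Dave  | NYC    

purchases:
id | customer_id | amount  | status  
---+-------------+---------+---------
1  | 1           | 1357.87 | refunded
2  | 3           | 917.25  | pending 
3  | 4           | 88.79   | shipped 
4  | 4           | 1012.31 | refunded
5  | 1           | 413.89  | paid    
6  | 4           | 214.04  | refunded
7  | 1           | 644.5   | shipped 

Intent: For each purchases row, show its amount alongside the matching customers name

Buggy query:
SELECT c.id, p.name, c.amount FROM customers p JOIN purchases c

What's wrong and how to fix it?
Bug: JOIN with no ON clause produces a cartesian product; every purchases row pairs with every customers row

Fix: Add ON c.customer_id = p.id to the JOIN

Corrected query:
SELECT c.id, p.name, c.amount FROM customers p JOIN purchases c ON c.customer_id = p.id

Result:
id | name  | amount 
---+-------+--------
1  | Eve   | 1357.87
2  | Frank | 917.25 
3  | Dave  | 88.79  
4  | Dave  | 1012.31
5  | Eve   | 413.89 
6  | Dave  | 214.04 
7  | Eve   | 644.5  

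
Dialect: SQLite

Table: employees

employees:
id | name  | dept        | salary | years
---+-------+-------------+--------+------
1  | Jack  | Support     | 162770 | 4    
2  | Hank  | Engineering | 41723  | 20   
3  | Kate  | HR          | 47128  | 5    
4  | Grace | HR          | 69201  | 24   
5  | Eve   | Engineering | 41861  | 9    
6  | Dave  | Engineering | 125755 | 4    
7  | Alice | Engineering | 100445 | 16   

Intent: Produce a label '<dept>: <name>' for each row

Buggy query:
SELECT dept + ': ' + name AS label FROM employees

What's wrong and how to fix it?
Bug: SQLite uses || for string concatenation; + coerces text to numbers (yielding 0)

Fix: Use the || operator for string concatenation

Corrected query:
SELECT dept || ': ' || name AS label FROM employees

Result:
label             
------------------
Support: Jack     
Engineering: Hank 
HR: Kate          
HR: Grace         
Engineering: Eve  
Engineering: Dave 
Engineering: Alice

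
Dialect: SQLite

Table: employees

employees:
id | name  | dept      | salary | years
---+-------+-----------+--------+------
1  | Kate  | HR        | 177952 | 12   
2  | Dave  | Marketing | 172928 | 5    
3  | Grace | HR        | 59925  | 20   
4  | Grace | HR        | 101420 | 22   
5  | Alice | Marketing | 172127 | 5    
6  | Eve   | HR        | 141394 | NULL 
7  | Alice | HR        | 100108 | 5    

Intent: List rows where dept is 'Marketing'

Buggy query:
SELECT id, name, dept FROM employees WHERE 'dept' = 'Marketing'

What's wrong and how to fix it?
Bug: Single quotes denote string literals in SQL; the column name is being compared as a constant string

Fix: Remove the quotes around the column name (or use double quotes for an identifier)

Corrected query:
SELECT id, name, dept FROM employees WHERE dept = 'Marketing'

Result:
id | name  | dept     
---+-------+----------
2  | Dave  | Marketing
5  | Alice | Marketing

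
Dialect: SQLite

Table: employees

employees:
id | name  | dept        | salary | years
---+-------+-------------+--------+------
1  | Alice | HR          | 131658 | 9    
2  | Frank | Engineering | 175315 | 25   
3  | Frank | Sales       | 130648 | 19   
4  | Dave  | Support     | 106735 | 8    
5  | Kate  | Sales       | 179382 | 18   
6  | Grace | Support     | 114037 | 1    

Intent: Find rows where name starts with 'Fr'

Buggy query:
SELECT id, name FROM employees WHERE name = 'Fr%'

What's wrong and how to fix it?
Bug: Wildcards only work with LIKE; '=' treats '%' as a literal character

Fix: Use LIKE for wildcard pattern matching

Corrected query:
SELECT id, name FROM employees WHERE name LIKE 'Fr%'

Result:
id | name 
---+------
2  | Frank
3  | Frank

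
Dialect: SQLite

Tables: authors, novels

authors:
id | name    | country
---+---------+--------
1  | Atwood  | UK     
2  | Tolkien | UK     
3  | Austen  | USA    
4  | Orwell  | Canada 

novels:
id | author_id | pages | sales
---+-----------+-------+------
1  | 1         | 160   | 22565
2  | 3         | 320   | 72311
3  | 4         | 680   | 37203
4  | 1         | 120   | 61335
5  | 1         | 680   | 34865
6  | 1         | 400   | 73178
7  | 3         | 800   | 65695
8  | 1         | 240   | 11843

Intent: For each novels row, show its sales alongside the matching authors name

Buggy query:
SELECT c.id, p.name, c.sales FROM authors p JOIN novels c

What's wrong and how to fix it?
Bug: JOIN with no ON clause produces a cartesian product; every novels row pairs with every authors row

Fix: Specify the join condition linking the foreign key to the parent id

Corrected query:
SELECT c.id, p.name, c.sales FROM authors p JOIN novels c ON c.author_id = p.id

Result:
id | name   | sales
---+--------+------
1  | Atwood | 22565
2  | Austen | 72311
3  | Orwell | 37203
4  | Atwood | 61335
5  | Atwood | 34865
6  | Atwood | 73178
7  | Austen | 65695
8  | Atwood | 11843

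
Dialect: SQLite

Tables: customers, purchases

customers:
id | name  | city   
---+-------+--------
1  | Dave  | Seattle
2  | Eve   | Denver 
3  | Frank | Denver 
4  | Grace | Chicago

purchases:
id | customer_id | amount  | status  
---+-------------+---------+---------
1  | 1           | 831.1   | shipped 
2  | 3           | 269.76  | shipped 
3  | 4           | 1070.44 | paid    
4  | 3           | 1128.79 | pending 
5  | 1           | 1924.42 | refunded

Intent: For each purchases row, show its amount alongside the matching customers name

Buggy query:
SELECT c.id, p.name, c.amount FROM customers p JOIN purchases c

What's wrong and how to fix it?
Bug: Missing join condition: each purchases row is matched to all customers rows instead of just its own

Fix: Add ON c.customer_id = p.id to the JOIN

Corrected query:
SELECT c.id, p.name, c.amount FROM customers p JOIN purchases c ON c.customer_id = p.id

Result:
id | name  | amount 
---+-------+--------
1  | Dave  | 831.1  
2  | Frank | 269.76 
3  | Grace | 1070.44
4  | Frank | 1128.79
5  | Dave  | 1924.42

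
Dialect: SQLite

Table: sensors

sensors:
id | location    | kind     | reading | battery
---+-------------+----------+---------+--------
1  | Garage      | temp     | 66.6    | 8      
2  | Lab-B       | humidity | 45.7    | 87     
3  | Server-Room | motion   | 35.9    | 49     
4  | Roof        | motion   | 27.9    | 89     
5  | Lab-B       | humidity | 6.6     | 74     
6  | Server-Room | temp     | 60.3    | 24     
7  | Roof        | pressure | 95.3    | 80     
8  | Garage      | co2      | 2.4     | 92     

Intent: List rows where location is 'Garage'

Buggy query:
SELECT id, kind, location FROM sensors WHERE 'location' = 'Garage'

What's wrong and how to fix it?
Bug: Single quotes denote string literals in SQL; the column name is being compared as a constant string

Fix: Remove the quotes around the column name (or use double quotes for an identifier)

Corrected query:
SELECT id, kind, location FROM sensors WHERE location = 'Garage'

Result:
id | kind | location
---+------+---------
1  | temp | Garage  
8  | co2  | Garage  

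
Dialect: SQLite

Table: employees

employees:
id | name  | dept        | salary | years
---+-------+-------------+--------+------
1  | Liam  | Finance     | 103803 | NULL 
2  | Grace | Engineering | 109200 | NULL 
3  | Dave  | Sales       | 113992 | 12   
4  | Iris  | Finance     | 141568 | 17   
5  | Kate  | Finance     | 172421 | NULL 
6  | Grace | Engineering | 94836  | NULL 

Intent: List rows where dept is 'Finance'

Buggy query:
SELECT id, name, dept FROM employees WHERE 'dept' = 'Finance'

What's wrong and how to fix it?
Bug: Single quotes denote string literals in SQL; the column name is being compared as a constant string

Fix: Remove the quotes around the column name (or use double quotes for an identifier)

Corrected query:
SELECT id, name, dept FROM employees WHERE dept = 'Finance'

Result:
id | name | dept   
---+------+--------
1  | Liam | Finance
4  | Iris | Finance
5  | Kate | Finance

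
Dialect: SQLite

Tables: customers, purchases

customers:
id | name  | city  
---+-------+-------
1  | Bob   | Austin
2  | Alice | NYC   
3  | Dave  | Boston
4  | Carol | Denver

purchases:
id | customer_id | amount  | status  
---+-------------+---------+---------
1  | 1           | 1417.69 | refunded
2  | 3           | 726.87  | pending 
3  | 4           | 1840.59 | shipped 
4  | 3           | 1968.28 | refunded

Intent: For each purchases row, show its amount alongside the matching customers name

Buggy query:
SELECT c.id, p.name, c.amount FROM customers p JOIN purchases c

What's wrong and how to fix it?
Bug: JOIN with no ON clause produces a cartesian product; every purchases row pairs with every customers row

Fix: Add ON c.customer_id = p.id to the JOIN

Corrected query:
SELECT c.id, p.name, c.amount FROM customers p JOIN purchases c ON c.customer_id = p.id

Result:
id | name  | amount 
---+-------+--------
1  | Bob   | 1417.69
2  | Dave  | 726.87 
3  | Carol | 1840.59
4  | Dave  | 1968.28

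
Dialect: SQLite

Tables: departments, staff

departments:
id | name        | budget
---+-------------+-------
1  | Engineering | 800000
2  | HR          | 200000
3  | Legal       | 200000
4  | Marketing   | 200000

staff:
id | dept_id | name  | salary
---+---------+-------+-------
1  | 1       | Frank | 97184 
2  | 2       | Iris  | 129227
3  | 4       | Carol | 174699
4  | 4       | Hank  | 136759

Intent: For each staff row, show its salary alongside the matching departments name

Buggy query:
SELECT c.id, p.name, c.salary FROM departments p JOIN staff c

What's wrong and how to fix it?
Bug: JOIN with no ON clause produces a cartesian product; every staff row pairs with every departments row

Fix: Add ON c.dept_id = p.id to the JOIN

Corrected query:
SELECT c.id, p.name, c.salary FROM departments p JOIN staff c ON c.dept_id = p.id

Result:
id | name        | salary
---+-------------+-------
1  | Engineering | 97184 
2  | HR          | 129227
3  | Marketing   | 174699
4  | Marketing   | 136759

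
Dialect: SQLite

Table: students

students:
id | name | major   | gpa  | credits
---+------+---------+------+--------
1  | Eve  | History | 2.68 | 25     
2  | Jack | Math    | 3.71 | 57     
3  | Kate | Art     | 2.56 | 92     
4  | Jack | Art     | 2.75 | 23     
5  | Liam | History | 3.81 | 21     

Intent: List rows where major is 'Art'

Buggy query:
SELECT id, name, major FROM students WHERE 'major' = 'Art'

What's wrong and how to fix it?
Bug: 'major' in single quotes is a string literal, not the column; the comparison is literal-vs-literal and never true

Fix: Remove the quotes around the column name (or use double quotes for an identifier)

Corrected query:
SELECT id, name, major FROM students WHERE major = 'Art'

Result:
id | name | major
---+------+------
3  | Kate | Art  
4  | Jack | Art  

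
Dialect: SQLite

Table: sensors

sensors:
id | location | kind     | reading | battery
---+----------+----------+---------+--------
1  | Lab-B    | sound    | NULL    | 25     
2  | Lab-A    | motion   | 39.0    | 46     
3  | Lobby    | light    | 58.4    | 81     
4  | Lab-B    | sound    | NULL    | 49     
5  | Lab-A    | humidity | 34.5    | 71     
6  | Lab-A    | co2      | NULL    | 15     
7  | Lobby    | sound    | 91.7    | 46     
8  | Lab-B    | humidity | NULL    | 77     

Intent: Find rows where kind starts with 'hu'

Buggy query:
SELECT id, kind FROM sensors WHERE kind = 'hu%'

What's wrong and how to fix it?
Bug: Wildcards only work with LIKE; '=' treats '%' as a literal character

Fix: Use LIKE for wildcard pattern matching

Corrected query:
SELECT id, kind FROM sensors WHERE kind LIKE 'hu%'

Result:
id | kind    
---+---------
5  | humidity
8  | humidity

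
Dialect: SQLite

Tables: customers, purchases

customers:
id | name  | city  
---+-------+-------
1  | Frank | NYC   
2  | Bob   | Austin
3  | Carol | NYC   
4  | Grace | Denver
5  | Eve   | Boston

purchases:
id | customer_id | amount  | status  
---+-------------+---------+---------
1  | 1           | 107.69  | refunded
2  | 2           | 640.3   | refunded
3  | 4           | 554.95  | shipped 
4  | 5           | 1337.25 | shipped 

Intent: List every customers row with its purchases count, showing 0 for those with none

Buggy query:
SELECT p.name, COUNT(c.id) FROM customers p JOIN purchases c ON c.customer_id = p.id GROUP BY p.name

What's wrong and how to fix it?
Bug: An inner join excludes parents with zero children

Fix: Use LEFT JOIN so parents without children still appear (COUNT(c.id) gives 0)

Corrected query:
SELECT p.name, COUNT(c.id) FROM customers p LEFT JOIN purchases c ON c.customer_id = p.id GROUP BY p.name

Result:
name  | COUNT(c.id)
------+------------
Bob   | 1          
Carol | 0          
Eve   | 1          
Frank | 1          
Grace | 1          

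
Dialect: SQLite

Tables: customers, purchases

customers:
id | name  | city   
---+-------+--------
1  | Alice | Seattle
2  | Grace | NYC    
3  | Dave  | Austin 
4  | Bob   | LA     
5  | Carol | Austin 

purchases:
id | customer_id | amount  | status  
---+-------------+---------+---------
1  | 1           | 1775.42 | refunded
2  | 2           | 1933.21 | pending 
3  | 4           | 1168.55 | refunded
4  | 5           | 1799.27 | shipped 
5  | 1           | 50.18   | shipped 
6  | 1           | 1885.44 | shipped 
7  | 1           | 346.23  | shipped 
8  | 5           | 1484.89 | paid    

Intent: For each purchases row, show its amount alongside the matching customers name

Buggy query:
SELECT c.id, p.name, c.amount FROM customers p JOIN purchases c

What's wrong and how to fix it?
Bug: JOIN with no ON clause produces a cartesian product; every purchases row pairs with every customers row

Fix: Add ON c.customer_id = p.id to the JOIN

Corrected query:
SELECT c.id, p.name, c.amount FROM customers p JOIN purchases c ON c.customer_id = p.id

Result:
id | name  | amount 
---+-------+--------
1  | Alice | 1775.42
2  | Grace | 1933.21
3  | Bob   | 1168.55
4  | Carol | 1799.27
5  | Alice | 50.18  
6  | Alice | 1885.44
7  | Alice | 346.23 
8  | Carol | 1484.89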